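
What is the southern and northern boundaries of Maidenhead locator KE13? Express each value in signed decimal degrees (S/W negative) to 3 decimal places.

Field K=10, E=4: +10·20° lon, +4·10° lat → SW at lon 20°, lat -50°.
Square 1, 3: +1·2° lon, +3·1° lat → SW at lon 22°, lat -47°.
Cell spans 2° lon × 1° lat.
south -47.000, north -46.000.

-47.000, -46.000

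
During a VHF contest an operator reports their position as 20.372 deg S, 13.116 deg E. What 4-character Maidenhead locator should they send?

JG69

Add 180° to longitude and 90° to latitude: 193.12, 69.63.
Field (20°×10°, letters A–R): 193.12/20 → 9 → J, 69.63/10 → 6 → G; chars JG.
Square (2°×1°, digits 0–9): 13.12/2 → 6, 9.63/1 → 9; chars 69.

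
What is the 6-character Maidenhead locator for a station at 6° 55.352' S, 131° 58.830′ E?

PI53xb

Offset from 180°W / 90°S: lon 311.9805°, lat 83.0775°.
Field (20°×10°, letters A–R): 311.9805/20 → 15 → P, 83.0775/10 → 8 → I; chars PI.
Square (2°×1°, digits 0–9): 11.9805/2 → 5, 3.0775/1 → 3; chars 53.
Subsquare (5′×2.5′, letters a–x): 1.9805/0.0833333 → 23 → x, 0.0775/0.0416667 → 1 → b; chars xb.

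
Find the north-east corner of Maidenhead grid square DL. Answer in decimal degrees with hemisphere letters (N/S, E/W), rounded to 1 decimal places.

30.0° N, 100.0° W

Field D=3, L=11: +3·20° lon, +11·10° lat → SW at lon -120°, lat 20°.
Cell spans 20° lon × 10° lat. NE corner is SW corner plus one full cell.
latitude 30.0° N, longitude 100.0° W.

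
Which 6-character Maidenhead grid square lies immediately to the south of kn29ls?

Latitude subsquare s = 18; −1 → 17 = r.
The longitude characters are unchanged.

KN29lr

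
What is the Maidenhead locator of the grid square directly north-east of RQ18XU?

RQ28av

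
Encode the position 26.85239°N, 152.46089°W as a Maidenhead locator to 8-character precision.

BL36su44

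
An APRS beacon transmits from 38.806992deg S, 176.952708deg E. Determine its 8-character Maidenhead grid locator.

Offset from 180°W / 90°S: lon 356.95271°, lat 51.19301°.
Field: lon ⌊356.95271/20⌋ = 17 → R; lat ⌊51.19301/10⌋ = 5 → F.
Square: lon ⌊16.95271/2⌋ = 8; lat ⌊1.19301/1⌋ = 1.
Subsquare: lon ⌊0.95271/0.0833333⌋ = 11 → l; lat ⌊0.19301/0.0416667⌋ = 4 → e.
Extended square: lon ⌊0.03604/0.00833333⌋ = 4; lat ⌊0.02634/0.00416667⌋ = 6.

RF81le46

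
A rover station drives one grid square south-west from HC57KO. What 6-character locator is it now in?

HC57jn

Longitude subsquare k = 10; −1 → 9 = j.
Latitude subsquare o = 14; −1 → 13 = n.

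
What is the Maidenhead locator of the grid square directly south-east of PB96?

QB05

Longitude square 9; +1 → 10, wraps to 0, carry into field.
Longitude field P = 15; +1 → 16 = Q.
Latitude square 6; −1 → 5.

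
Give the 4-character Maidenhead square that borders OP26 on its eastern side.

Longitude square 2; +1 → 3.
The latitude characters are unchanged.

OP36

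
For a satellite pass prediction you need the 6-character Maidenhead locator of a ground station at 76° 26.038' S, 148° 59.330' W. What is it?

BB53mn

Offset from 180°W / 90°S: lon 31.0112°, lat 13.5660°.
Field: 31.0112/20 → 1 → B, 13.5660/10 → 1 → B; chars BB.
Square: 11.0112/2 → 5, 3.5660/1 → 3; chars 53.
Subsquare: 1.0112/0.0833333 → 12 → m, 0.5660/0.0416667 → 13 → n; chars mn.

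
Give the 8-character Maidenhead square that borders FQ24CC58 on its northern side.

FQ24cc59

Latitude extended square 8; +1 → 9.
The longitude characters are unchanged.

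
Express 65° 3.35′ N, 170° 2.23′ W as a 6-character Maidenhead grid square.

AP45xb

Shift to the Maidenhead origin (180°W, 90°S): lon 9.9628, lat 155.0558.
Field: 9.9628/20 → 0 → A, 155.0558/10 → 15 → P; chars AP.
Square: 9.9628/2 → 4, 5.0558/1 → 5; chars 45.
Subsquare: 1.9628/0.0833333 → 23 → x, 0.0558/0.0416667 → 1 → b; chars xb.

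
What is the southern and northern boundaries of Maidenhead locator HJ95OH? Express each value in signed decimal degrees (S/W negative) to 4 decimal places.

Field H=7, J=9: +7·20° lon, +9·10° lat → SW at lon -40°, lat 0°.
Square 9, 5: +9·2° lon, +5·1° lat → SW at lon -22°, lat 5°.
Subsquare o=14, h=7: +14·0.0833333° lon, +7·0.0416667° lat → SW at lon -20.8333°, lat 5.29167°.
Cell spans 0.0833333° lon × 0.0416667° lat.
south 5.2917, north 5.3333.

5.2917, 5.3333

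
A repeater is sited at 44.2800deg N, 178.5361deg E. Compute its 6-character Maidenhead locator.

RN94gg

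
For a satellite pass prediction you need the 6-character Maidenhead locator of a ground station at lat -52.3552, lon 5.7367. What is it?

JD27up

Offset from 180°W / 90°S: lon 185.7367°, lat 37.6448°.
Field (20°×10°, letters A–R): lon ⌊185.7367/20⌋ = 9 → J; lat ⌊37.6448/10⌋ = 3 → D.
Square (2°×1°, digits 0–9): lon ⌊5.7367/2⌋ = 2; lat ⌊7.6448/1⌋ = 7.
Subsquare (5′×2.5′, letters a–x): lon ⌊1.7367/0.0833333⌋ = 20 → u; lat ⌊0.6448/0.0416667⌋ = 15 → p.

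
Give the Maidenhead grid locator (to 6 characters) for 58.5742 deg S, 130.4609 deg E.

Offset from 180°W / 90°S: lon 310.4609°, lat 31.4258°.
Field: 310.4609/20 → 15 → P, 31.4258/10 → 3 → D; chars PD.
Square: 10.4609/2 → 5, 1.4258/1 → 1; chars 51.
Subsquare: 0.4609/0.0833333 → 5 → f, 0.4258/0.0416667 → 10 → k; chars fk.

PD51fk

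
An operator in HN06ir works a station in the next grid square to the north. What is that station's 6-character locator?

Latitude subsquare r = 17; +1 → 18 = s.
The longitude characters are unchanged.

HN06is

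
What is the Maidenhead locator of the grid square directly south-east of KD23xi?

KD33ah

Longitude subsquare x = 23; +1 → 24, wraps to 0 = a, carry into square.
Longitude square 2; +1 → 3.
Latitude subsquare i = 8; −1 → 7 = h.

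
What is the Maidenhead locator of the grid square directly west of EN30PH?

Longitude subsquare p = 15; −1 → 14 = o.
The latitude characters are unchanged.

EN30oh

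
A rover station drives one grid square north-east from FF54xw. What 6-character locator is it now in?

FF64ax

Longitude subsquare x = 23; +1 → 24, wraps to 0 = a, carry into square.
Longitude square 5; +1 → 6.
Latitude subsquare w = 22; +1 → 23 = x.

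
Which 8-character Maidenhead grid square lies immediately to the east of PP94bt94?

PP94ct04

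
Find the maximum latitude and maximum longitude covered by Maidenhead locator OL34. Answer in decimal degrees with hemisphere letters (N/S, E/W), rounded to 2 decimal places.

Field O=14, L=11: +14·20° lon, +11·10° lat → SW at lon 100°, lat 20°.
Square 3, 4: +3·2° lon, +4·1° lat → SW at lon 106°, lat 24°.
Cell spans 2° lon × 1° lat. NE corner is SW corner plus one full cell.
latitude 25.00° N, longitude 108.00° E.

25.00° N, 108.00° E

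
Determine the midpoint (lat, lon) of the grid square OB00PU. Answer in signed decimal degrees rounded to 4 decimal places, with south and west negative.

-79.1458, 101.2917

Field O=14, B=1: +14·20° lon, +1·10° lat → SW at lon 100°, lat -80°.
Square 0, 0: +0·2° lon, +0·1° lat → SW at lon 100°, lat -80°.
Subsquare p=15, u=20: +15·0.0833333° lon, +20·0.0416667° lat → SW at lon 101.25°, lat -79.1667°.
Cell spans 0.0833333° lon × 0.0416667° lat. Centre is SW corner plus half of each.
latitude -79.1458, longitude 101.2917.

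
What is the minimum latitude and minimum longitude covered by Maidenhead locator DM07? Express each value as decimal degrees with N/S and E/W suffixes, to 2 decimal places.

37.00° N, 120.00° W

Field D=3, M=12: +3·20° lon, +12·10° lat → SW at lon -120°, lat 30°.
Square 0, 7: +0·2° lon, +7·1° lat → SW at lon -120°, lat 37°.
latitude 37.00° N, longitude 120.00° W.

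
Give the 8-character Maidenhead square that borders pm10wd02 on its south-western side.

Longitude extended square 0; −1 → -1, wraps to 9, carry into subsquare.
Longitude subsquare w = 22; −1 → 21 = v.
Latitude extended square 2; −1 → 1.

PM10vd91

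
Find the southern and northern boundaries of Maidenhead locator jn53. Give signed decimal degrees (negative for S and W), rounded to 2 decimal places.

43.00, 44.00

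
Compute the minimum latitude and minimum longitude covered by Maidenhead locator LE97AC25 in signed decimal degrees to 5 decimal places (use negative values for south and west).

Field L=11, E=4: +11·20° lon, +4·10° lat → SW at lon 40°, lat -50°.
Square 9, 7: +9·2° lon, +7·1° lat → SW at lon 58°, lat -43°.
Subsquare a=0, c=2: +0·0.0833333° lon, +2·0.0416667° lat → SW at lon 58°, lat -42.9167°.
Extended square 2, 5: +2·0.00833333° lon, +5·0.00416667° lat → SW at lon 58.0167°, lat -42.8958°.
latitude -42.89583, longitude 58.01667.

-42.89583, 58.01667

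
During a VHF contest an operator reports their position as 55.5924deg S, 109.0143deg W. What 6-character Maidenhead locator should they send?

DD54lj

Add 180° to longitude and 90° to latitude: 70.9857, 34.4076.
Field: lon ⌊70.9857/20⌋ = 3 → D; lat ⌊34.4076/10⌋ = 3 → D.
Square: lon ⌊10.9857/2⌋ = 5; lat ⌊4.4076/1⌋ = 4.
Subsquare: lon ⌊0.9857/0.0833333⌋ = 11 → l; lat ⌊0.4076/0.0416667⌋ = 9 → j.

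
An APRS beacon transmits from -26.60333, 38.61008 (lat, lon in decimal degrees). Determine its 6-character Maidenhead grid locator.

Add 180° to longitude and 90° to latitude: 218.6101, 63.3967.
Field (20°×10°, letters A–R): lon ⌊218.6101/20⌋ = 10 → K; lat ⌊63.3967/10⌋ = 6 → G.
Square (2°×1°, digits 0–9): lon ⌊18.6101/2⌋ = 9; lat ⌊3.3967/1⌋ = 3.
Subsquare (5′×2.5′, letters a–x): lon ⌊0.6101/0.0833333⌋ = 7 → h; lat ⌊0.3967/0.0416667⌋ = 9 → j.

KG93hj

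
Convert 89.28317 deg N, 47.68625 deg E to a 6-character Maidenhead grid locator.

Add 180° to longitude and 90° to latitude: 227.6863, 179.2832.
Field (20°×10°, letters A–R): 227.6863/20 → 11 → L, 179.2832/10 → 17 → R; chars LR.
Square (2°×1°, digits 0–9): 7.6863/2 → 3, 9.2832/1 → 9; chars 39.
Subsquare (5′×2.5′, letters a–x): 1.6863/0.0833333 → 20 → u, 0.2832/0.0416667 → 6 → g; chars ug.

LR39ug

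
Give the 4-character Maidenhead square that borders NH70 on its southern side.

NG79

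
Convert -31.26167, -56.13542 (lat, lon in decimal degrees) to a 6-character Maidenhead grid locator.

GF18wr

Add 180° to longitude and 90° to latitude: 123.8646, 58.7383.
Field: 123.8646/20 → 6 → G, 58.7383/10 → 5 → F; chars GF.
Square: 3.8646/2 → 1, 8.7383/1 → 8; chars 18.
Subsquare: 1.8646/0.0833333 → 22 → w, 0.7383/0.0416667 → 17 → r; chars wr.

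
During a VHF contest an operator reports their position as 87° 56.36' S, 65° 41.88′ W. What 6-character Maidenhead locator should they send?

FA72db

Offset from 180°W / 90°S: lon 114.3020°, lat 2.0607°.
Field: lon ⌊114.3020/20⌋ = 5 → F; lat ⌊2.0607/10⌋ = 0 → A.
Square: lon ⌊14.3020/2⌋ = 7; lat ⌊2.0607/1⌋ = 2.
Subsquare: lon ⌊0.3020/0.0833333⌋ = 3 → d; lat ⌊0.0607/0.0416667⌋ = 1 → b.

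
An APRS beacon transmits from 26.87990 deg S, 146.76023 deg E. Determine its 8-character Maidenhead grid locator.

QG33jc18

Shift to the Maidenhead origin (180°W, 90°S): lon 326.76023, lat 63.12010.
Field: lon ⌊326.76023/20⌋ = 16 → Q; lat ⌊63.12010/10⌋ = 6 → G.
Square: lon ⌊6.76023/2⌋ = 3; lat ⌊3.12010/1⌋ = 3.
Subsquare: lon ⌊0.76023/0.0833333⌋ = 9 → j; lat ⌊0.12010/0.0416667⌋ = 2 → c.
Extended square: lon ⌊0.01023/0.00833333⌋ = 1; lat ⌊0.03677/0.00416667⌋ = 8.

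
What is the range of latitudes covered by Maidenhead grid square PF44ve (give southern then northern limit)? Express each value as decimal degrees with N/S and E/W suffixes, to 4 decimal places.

35.8333° S, 35.7917° S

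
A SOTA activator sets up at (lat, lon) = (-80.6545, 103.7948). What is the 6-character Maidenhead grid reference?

Add 180° to longitude and 90° to latitude: 283.7948, 9.3455.
Field: 283.7948/20 → 14 → O, 9.3455/10 → 0 → A; chars OA.
Square: 3.7948/2 → 1, 9.3455/1 → 9; chars 19.
Subsquare: 1.7948/0.0833333 → 21 → v, 0.3455/0.0416667 → 8 → i; chars vi.

OA19vi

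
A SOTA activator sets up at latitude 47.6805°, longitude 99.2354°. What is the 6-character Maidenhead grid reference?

NN97oq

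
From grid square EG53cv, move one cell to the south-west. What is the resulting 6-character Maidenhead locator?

EG53bu

Longitude subsquare c = 2; −1 → 1 = b.
Latitude subsquare v = 21; −1 → 20 = u.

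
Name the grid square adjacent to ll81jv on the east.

Longitude subsquare j = 9; +1 → 10 = k.
The latitude characters are unchanged.

LL81kv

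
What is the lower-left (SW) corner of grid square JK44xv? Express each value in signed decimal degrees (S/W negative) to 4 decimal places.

14.8750, 9.9167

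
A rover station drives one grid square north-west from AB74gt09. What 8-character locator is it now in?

AB74fu90

Longitude extended square 0; −1 → -1, wraps to 9, carry into subsquare.
Longitude subsquare g = 6; −1 → 5 = f.
Latitude extended square 9; +1 → 10, wraps to 0, carry into subsquare.
Latitude subsquare t = 19; +1 → 20 = u.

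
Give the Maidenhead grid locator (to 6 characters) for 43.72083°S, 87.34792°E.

NE36qg

Shift to the Maidenhead origin (180°W, 90°S): lon 267.3479, lat 46.2792.
Field (20°×10°, letters A–R): lon ⌊267.3479/20⌋ = 13 → N; lat ⌊46.2792/10⌋ = 4 → E.
Square (2°×1°, digits 0–9): lon ⌊7.3479/2⌋ = 3; lat ⌊6.2792/1⌋ = 6.
Subsquare (5′×2.5′, letters a–x): lon ⌊1.3479/0.0833333⌋ = 16 → q; lat ⌊0.2792/0.0416667⌋ = 6 → g.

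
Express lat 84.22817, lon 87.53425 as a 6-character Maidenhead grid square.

NR34sf

Offset from 180°W / 90°S: lon 267.5342°, lat 174.2282°.
Field: lon ⌊267.5342/20⌋ = 13 → N; lat ⌊174.2282/10⌋ = 17 → R.
Square: lon ⌊7.5342/2⌋ = 3; lat ⌊4.2282/1⌋ = 4.
Subsquare: lon ⌊1.5342/0.0833333⌋ = 18 → s; lat ⌊0.2282/0.0416667⌋ = 5 → f.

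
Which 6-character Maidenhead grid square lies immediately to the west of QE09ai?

PE99xi

Longitude subsquare a = 0; −1 → -1, wraps to 23 = x, carry into square.
Longitude square 0; −1 → -1, wraps to 9, carry into field.
Longitude field Q = 16; −1 → 15 = P.
The latitude characters are unchanged.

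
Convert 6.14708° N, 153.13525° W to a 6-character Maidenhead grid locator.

Shift to the Maidenhead origin (180°W, 90°S): lon 26.8647, lat 96.1471.
Field: 26.8647/20 → 1 → B, 96.1471/10 → 9 → J; chars BJ.
Square: 6.8647/2 → 3, 6.1471/1 → 6; chars 36.
Subsquare: 0.8647/0.0833333 → 10 → k, 0.1471/0.0416667 → 3 → d; chars kd.

BJ36kd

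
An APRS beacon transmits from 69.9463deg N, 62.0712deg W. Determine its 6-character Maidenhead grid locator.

FP89xw

Shift to the Maidenhead origin (180°W, 90°S): lon 117.9288, lat 159.9463.
Field: 117.9288/20 → 5 → F, 159.9463/10 → 15 → P; chars FP.
Square: 17.9288/2 → 8, 9.9463/1 → 9; chars 89.
Subsquare: 1.9288/0.0833333 → 23 → x, 0.9463/0.0416667 → 22 → w; chars xw.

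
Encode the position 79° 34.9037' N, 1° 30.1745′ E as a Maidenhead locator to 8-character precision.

JQ09sn09

Add 180° to longitude and 90° to latitude: 181.50291, 169.58173.
Field: 181.50291/20 → 9 → J, 169.58173/10 → 16 → Q; chars JQ.
Square: 1.50291/2 → 0, 9.58173/1 → 9; chars 09.
Subsquare: 1.50291/0.0833333 → 18 → s, 0.58173/0.0416667 → 13 → n; chars sn.
Extended square: 0.00291/0.00833333 → 0, 0.04006/0.00416667 → 9; chars 09.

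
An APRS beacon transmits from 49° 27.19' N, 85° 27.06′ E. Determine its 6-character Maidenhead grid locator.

Offset from 180°W / 90°S: lon 265.4510°, lat 139.4532°.
Field (20°×10°, letters A–R): 265.4510/20 → 13 → N, 139.4532/10 → 13 → N; chars NN.
Square (2°×1°, digits 0–9): 5.4510/2 → 2, 9.4532/1 → 9; chars 29.
Subsquare (5′×2.5′, letters a–x): 1.4510/0.0833333 → 17 → r, 0.4532/0.0416667 → 10 → k; chars rk.

NN29rk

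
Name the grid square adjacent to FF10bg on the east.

FF10cg

Longitude subsquare b = 1; +1 → 2 = c.
The latitude characters are unchanged.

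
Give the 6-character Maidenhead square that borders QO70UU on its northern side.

QO70uv

Latitude subsquare u = 20; +1 → 21 = v.
The longitude characters are unchanged.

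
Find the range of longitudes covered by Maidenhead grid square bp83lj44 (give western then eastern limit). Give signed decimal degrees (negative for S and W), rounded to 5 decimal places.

-143.05000, -143.04167

Field B=1, P=15: +1·20° lon, +15·10° lat → SW at lon -160°, lat 60°.
Square 8, 3: +8·2° lon, +3·1° lat → SW at lon -144°, lat 63°.
Subsquare l=11, j=9: +11·0.0833333° lon, +9·0.0416667° lat → SW at lon -143.083°, lat 63.375°.
Extended square 4, 4: +4·0.00833333° lon, +4·0.00416667° lat → SW at lon -143.05°, lat 63.3917°.
Cell spans 0.00833333° lon × 0.00416667° lat.
west -143.05000, east -143.04167.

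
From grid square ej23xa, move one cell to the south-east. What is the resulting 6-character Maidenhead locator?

EJ32ax

Longitude subsquare x = 23; +1 → 24, wraps to 0 = a, carry into square.
Longitude square 2; +1 → 3.
Latitude subsquare a = 0; −1 → -1, wraps to 23 = x, carry into square.
Latitude square 3; −1 → 2.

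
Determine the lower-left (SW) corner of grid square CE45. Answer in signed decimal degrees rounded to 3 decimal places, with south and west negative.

Field C=2, E=4: +2·20° lon, +4·10° lat → SW at lon -140°, lat -50°.
Square 4, 5: +4·2° lon, +5·1° lat → SW at lon -132°, lat -45°.
latitude -45.000, longitude -132.000.

-45.000, -132.000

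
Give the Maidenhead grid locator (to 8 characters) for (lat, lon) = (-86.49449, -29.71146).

Offset from 180°W / 90°S: lon 150.28854°, lat 3.50551°.
Field: 150.28854/20 → 7 → H, 3.50551/10 → 0 → A; chars HA.
Square: 10.28854/2 → 5, 3.50551/1 → 3; chars 53.
Subsquare: 0.28854/0.0833333 → 3 → d, 0.50551/0.0416667 → 12 → m; chars dm.
Extended square: 0.03854/0.00833333 → 4, 0.00551/0.00416667 → 1; chars 41.

HA53dm41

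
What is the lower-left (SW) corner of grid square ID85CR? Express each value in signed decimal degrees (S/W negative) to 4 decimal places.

-54.2917, -3.8333

Field I=8, D=3: +8·20° lon, +3·10° lat → SW at lon -20°, lat -60°.
Square 8, 5: +8·2° lon, +5·1° lat → SW at lon -4°, lat -55°.
Subsquare c=2, r=17: +2·0.0833333° lon, +17·0.0416667° lat → SW at lon -3.83333°, lat -54.2917°.
latitude -54.2917, longitude -3.8333.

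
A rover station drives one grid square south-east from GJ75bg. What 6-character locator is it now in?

Longitude subsquare b = 1; +1 → 2 = c.
Latitude subsquare g = 6; −1 → 5 = f.

GJ75cf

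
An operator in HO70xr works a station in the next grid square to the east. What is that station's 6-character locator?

HO80ar

Longitude subsquare x = 23; +1 → 24, wraps to 0 = a, carry into square.
Longitude square 7; +1 → 8.
The latitude characters are unchanged.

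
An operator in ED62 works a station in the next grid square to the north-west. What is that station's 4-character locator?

ED53

Longitude square 6; −1 → 5.
Latitude square 2; +1 → 3.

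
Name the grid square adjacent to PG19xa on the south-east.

Longitude subsquare x = 23; +1 → 24, wraps to 0 = a, carry into square.
Longitude square 1; +1 → 2.
Latitude subsquare a = 0; −1 → -1, wraps to 23 = x, carry into square.
Latitude square 9; −1 → 8.

PG28ax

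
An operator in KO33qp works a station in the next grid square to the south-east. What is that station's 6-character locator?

Longitude subsquare q = 16; +1 → 17 = r.
Latitude subsquare p = 15; −1 → 14 = o.

KO33ro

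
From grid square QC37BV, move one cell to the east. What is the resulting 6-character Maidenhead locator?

QC37cv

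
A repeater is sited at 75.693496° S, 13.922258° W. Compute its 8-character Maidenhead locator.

Add 180° to longitude and 90° to latitude: 166.07774, 14.30650.
Field (20°×10°, letters A–R): lon ⌊166.07774/20⌋ = 8 → I; lat ⌊14.30650/10⌋ = 1 → B.
Square (2°×1°, digits 0–9): lon ⌊6.07774/2⌋ = 3; lat ⌊4.30650/1⌋ = 4.
Subsquare (5′×2.5′, letters a–x): lon ⌊0.07774/0.0833333⌋ = 0 → a; lat ⌊0.30650/0.0416667⌋ = 7 → h.
Extended square (30″×15″, digits 0–9): lon ⌊0.07774/0.00833333⌋ = 9; lat ⌊0.01484/0.00416667⌋ = 3.

IB34ah93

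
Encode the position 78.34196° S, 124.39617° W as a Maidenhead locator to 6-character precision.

Shift to the Maidenhead origin (180°W, 90°S): lon 55.6038, lat 11.6580.
Field (20°×10°, letters A–R): 55.6038/20 → 2 → C, 11.6580/10 → 1 → B; chars CB.
Square (2°×1°, digits 0–9): 15.6038/2 → 7, 1.6580/1 → 1; chars 71.
Subsquare (5′×2.5′, letters a–x): 1.6038/0.0833333 → 19 → t, 0.6580/0.0416667 → 15 → p; chars tp.

CB71tp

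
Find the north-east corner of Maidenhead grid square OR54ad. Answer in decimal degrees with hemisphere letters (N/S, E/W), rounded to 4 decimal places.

Field O=14, R=17: +14·20° lon, +17·10° lat → SW at lon 100°, lat 80°.
Square 5, 4: +5·2° lon, +4·1° lat → SW at lon 110°, lat 84°.
Subsquare a=0, d=3: +0·0.0833333° lon, +3·0.0416667° lat → SW at lon 110°, lat 84.125°.
Cell spans 0.0833333° lon × 0.0416667° lat. NE corner is SW corner plus one full cell.
latitude 84.1667° N, longitude 110.0833° E.

84.1667° N, 110.0833° E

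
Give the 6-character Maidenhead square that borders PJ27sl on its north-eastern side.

Longitude subsquare s = 18; +1 → 19 = t.
Latitude subsquare l = 11; +1 → 12 = m.

PJ27tm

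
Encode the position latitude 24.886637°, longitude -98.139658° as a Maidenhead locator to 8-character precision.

EL04wv32

Shift to the Maidenhead origin (180°W, 90°S): lon 81.86034, lat 114.88664.
Field (20°×10°, letters A–R): 81.86034/20 → 4 → E, 114.88664/10 → 11 → L; chars EL.
Square (2°×1°, digits 0–9): 1.86034/2 → 0, 4.88664/1 → 4; chars 04.
Subsquare (5′×2.5′, letters a–x): 1.86034/0.0833333 → 22 → w, 0.88664/0.0416667 → 21 → v; chars wv.
Extended square (30″×15″, digits 0–9): 0.02701/0.00833333 → 3, 0.01164/0.00416667 → 2; chars 32.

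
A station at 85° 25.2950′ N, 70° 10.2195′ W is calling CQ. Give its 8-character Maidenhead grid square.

FR45vk91

Add 180° to longitude and 90° to latitude: 109.82967, 175.42158.
Field: 109.82967/20 → 5 → F, 175.42158/10 → 17 → R; chars FR.
Square: 9.82967/2 → 4, 5.42158/1 → 5; chars 45.
Subsquare: 1.82967/0.0833333 → 21 → v, 0.42158/0.0416667 → 10 → k; chars vk.
Extended square: 0.07967/0.00833333 → 9, 0.00492/0.00416667 → 1; chars 91.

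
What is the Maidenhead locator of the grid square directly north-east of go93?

HO04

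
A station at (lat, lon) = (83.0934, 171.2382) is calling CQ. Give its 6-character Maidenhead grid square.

Offset from 180°W / 90°S: lon 351.2382°, lat 173.0934°.
Field (20°×10°, letters A–R): 351.2382/20 → 17 → R, 173.0934/10 → 17 → R; chars RR.
Square (2°×1°, digits 0–9): 11.2382/2 → 5, 3.0934/1 → 3; chars 53.
Subsquare (5′×2.5′, letters a–x): 1.2382/0.0833333 → 14 → o, 0.0934/0.0416667 → 2 → c; chars oc.

RR53oc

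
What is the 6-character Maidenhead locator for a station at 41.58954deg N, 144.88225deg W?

BN71no

Shift to the Maidenhead origin (180°W, 90°S): lon 35.1178, lat 131.5895.
Field (20°×10°, letters A–R): 35.1178/20 → 1 → B, 131.5895/10 → 13 → N; chars BN.
Square (2°×1°, digits 0–9): 15.1178/2 → 7, 1.5895/1 → 1; chars 71.
Subsquare (5′×2.5′, letters a–x): 1.1178/0.0833333 → 13 → n, 0.5895/0.0416667 → 14 → o; chars no.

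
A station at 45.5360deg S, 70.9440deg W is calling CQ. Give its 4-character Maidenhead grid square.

FE44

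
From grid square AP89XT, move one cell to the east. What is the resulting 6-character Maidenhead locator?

Longitude subsquare x = 23; +1 → 24, wraps to 0 = a, carry into square.
Longitude square 8; +1 → 9.
The latitude characters are unchanged.

AP99at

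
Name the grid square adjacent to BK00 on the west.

Longitude square 0; −1 → -1, wraps to 9, carry into field.
Longitude field B = 1; −1 → 0 = A.
The latitude characters are unchanged.

AK90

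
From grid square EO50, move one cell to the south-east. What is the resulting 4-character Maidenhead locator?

Longitude square 5; +1 → 6.
Latitude square 0; −1 → -1, wraps to 9, carry into field.
Latitude field O = 14; −1 → 13 = N.

EN69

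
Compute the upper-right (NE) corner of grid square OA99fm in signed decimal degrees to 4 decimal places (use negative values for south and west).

-80.4583, 118.5000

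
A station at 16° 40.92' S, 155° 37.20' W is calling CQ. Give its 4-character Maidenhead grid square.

BH23

Add 180° to longitude and 90° to latitude: 24.38, 73.32.
Field (20°×10°, letters A–R): 24.38/20 → 1 → B, 73.32/10 → 7 → H; chars BH.
Square (2°×1°, digits 0–9): 4.38/2 → 2, 3.32/1 → 3; chars 23.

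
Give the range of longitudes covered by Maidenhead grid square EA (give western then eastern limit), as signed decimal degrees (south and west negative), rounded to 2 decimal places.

Field E=4, A=0: +4·20° lon, +0·10° lat → SW at lon -100°, lat -90°.
Cell spans 20° lon × 10° lat.
west -100.00, east -80.00.

-100.00, -80.00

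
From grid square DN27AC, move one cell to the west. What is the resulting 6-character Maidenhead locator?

DN17xc

Longitude subsquare a = 0; −1 → -1, wraps to 23 = x, carry into square.
Longitude square 2; −1 → 1.
The latitude characters are unchanged.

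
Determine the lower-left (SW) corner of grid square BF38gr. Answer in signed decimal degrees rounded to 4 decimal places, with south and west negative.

Field B=1, F=5: +1·20° lon, +5·10° lat → SW at lon -160°, lat -40°.
Square 3, 8: +3·2° lon, +8·1° lat → SW at lon -154°, lat -32°.
Subsquare g=6, r=17: +6·0.0833333° lon, +17·0.0416667° lat → SW at lon -153.5°, lat -31.2917°.
latitude -31.2917, longitude -153.5000.

-31.2917, -153.5000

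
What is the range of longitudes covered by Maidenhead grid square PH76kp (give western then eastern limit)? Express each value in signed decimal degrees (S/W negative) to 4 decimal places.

Field P=15, H=7: +15·20° lon, +7·10° lat → SW at lon 120°, lat -20°.
Square 7, 6: +7·2° lon, +6·1° lat → SW at lon 134°, lat -14°.
Subsquare k=10, p=15: +10·0.0833333° lon, +15·0.0416667° lat → SW at lon 134.833°, lat -13.375°.
Cell spans 0.0833333° lon × 0.0416667° lat.
west 134.8333, east 134.9167.

134.8333, 134.9167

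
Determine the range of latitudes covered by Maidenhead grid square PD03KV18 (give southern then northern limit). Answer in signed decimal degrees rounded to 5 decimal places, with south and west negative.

Field P=15, D=3: +15·20° lon, +3·10° lat → SW at lon 120°, lat -60°.
Square 0, 3: +0·2° lon, +3·1° lat → SW at lon 120°, lat -57°.
Subsquare k=10, v=21: +10·0.0833333° lon, +21·0.0416667° lat → SW at lon 120.833°, lat -56.125°.
Extended square 1, 8: +1·0.00833333° lon, +8·0.00416667° lat → SW at lon 120.842°, lat -56.0917°.
Cell spans 0.00833333° lon × 0.00416667° lat.
south -56.09167, north -56.08750.

-56.09167, -56.08750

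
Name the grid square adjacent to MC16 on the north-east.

Longitude square 1; +1 → 2.
Latitude square 6; +1 → 7.

MC27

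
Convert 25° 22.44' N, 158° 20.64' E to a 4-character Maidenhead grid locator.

QL95

Shift to the Maidenhead origin (180°W, 90°S): lon 338.34, lat 115.37.
Field: 338.34/20 → 16 → Q, 115.37/10 → 11 → L; chars QL.
Square: 18.34/2 → 9, 5.37/1 → 5; chars 95.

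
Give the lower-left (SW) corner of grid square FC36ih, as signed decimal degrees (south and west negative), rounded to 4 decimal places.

Field F=5, C=2: +5·20° lon, +2·10° lat → SW at lon -80°, lat -70°.
Square 3, 6: +3·2° lon, +6·1° lat → SW at lon -74°, lat -64°.
Subsquare i=8, h=7: +8·0.0833333° lon, +7·0.0416667° lat → SW at lon -73.3333°, lat -63.7083°.
latitude -63.7083, longitude -73.3333.

-63.7083, -73.3333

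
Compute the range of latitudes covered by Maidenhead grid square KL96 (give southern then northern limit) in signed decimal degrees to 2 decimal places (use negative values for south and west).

Field K=10, L=11: +10·20° lon, +11·10° lat → SW at lon 20°, lat 20°.
Square 9, 6: +9·2° lon, +6·1° lat → SW at lon 38°, lat 26°.
Cell spans 2° lon × 1° lat.
south 26.00, north 27.00.

26.00, 27.00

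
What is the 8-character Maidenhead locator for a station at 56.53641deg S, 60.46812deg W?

FD93sl31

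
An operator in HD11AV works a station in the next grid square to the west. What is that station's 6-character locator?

Longitude subsquare a = 0; −1 → -1, wraps to 23 = x, carry into square.
Longitude square 1; −1 → 0.
The latitude characters are unchanged.

HD01xv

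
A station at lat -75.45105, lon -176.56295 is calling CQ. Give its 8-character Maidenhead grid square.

Shift to the Maidenhead origin (180°W, 90°S): lon 3.43705, lat 14.54895.
Field (20°×10°, letters A–R): lon ⌊3.43705/20⌋ = 0 → A; lat ⌊14.54895/10⌋ = 1 → B.
Square (2°×1°, digits 0–9): lon ⌊3.43705/2⌋ = 1; lat ⌊4.54895/1⌋ = 4.
Subsquare (5′×2.5′, letters a–x): lon ⌊1.43705/0.0833333⌋ = 17 → r; lat ⌊0.54895/0.0416667⌋ = 13 → n.
Extended square (30″×15″, digits 0–9): lon ⌊0.02038/0.00833333⌋ = 2; lat ⌊0.00728/0.00416667⌋ = 1.

AB14rn21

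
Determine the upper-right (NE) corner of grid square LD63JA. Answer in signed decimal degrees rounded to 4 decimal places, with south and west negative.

-56.9583, 52.8333

Field L=11, D=3: +11·20° lon, +3·10° lat → SW at lon 40°, lat -60°.
Square 6, 3: +6·2° lon, +3·1° lat → SW at lon 52°, lat -57°.
Subsquare j=9, a=0: +9·0.0833333° lon, +0·0.0416667° lat → SW at lon 52.75°, lat -57°.
Cell spans 0.0833333° lon × 0.0416667° lat. NE corner is SW corner plus one full cell.
latitude -56.9583, longitude 52.8333.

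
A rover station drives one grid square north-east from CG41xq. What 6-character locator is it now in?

Longitude subsquare x = 23; +1 → 24, wraps to 0 = a, carry into square.
Longitude square 4; +1 → 5.
Latitude subsquare q = 16; +1 → 17 = r.

CG51ar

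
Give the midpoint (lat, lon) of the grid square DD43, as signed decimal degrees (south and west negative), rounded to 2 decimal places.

Field D=3, D=3: +3·20° lon, +3·10° lat → SW at lon -120°, lat -60°.
Square 4, 3: +4·2° lon, +3·1° lat → SW at lon -112°, lat -57°.
Cell spans 2° lon × 1° lat. Centre is SW corner plus half of each.
latitude -56.50, longitude -111.00.

-56.50, -111.00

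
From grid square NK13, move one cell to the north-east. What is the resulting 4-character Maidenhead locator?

NK24

Longitude square 1; +1 → 2.
Latitude square 3; +1 → 4.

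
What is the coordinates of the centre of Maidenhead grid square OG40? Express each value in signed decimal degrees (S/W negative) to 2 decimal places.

-29.50, 109.00

Field O=14, G=6: +14·20° lon, +6·10° lat → SW at lon 100°, lat -30°.
Square 4, 0: +4·2° lon, +0·1° lat → SW at lon 108°, lat -30°.
Cell spans 2° lon × 1° lat. Centre is SW corner plus half of each.
latitude -29.50, longitude 109.00.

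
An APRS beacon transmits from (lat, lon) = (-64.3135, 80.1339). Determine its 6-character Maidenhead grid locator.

Offset from 180°W / 90°S: lon 260.1339°, lat 25.6865°.
Field: 260.1339/20 → 13 → N, 25.6865/10 → 2 → C; chars NC.
Square: 0.1339/2 → 0, 5.6865/1 → 5; chars 05.
Subsquare: 0.1339/0.0833333 → 1 → b, 0.6865/0.0416667 → 16 → q; chars bq.

NC05bq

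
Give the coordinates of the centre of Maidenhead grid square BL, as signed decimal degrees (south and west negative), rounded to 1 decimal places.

25.0, -150.0

Field B=1, L=11: +1·20° lon, +11·10° lat → SW at lon -160°, lat 20°.
Cell spans 20° lon × 10° lat. Centre is SW corner plus half of each.
latitude 25.0, longitude -150.0.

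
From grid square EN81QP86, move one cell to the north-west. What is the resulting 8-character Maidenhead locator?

EN81qp77

Longitude extended square 8; −1 → 7.
Latitude extended square 6; +1 → 7.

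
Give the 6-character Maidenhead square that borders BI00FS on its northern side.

Latitude subsquare s = 18; +1 → 19 = t.
The longitude characters are unchanged.

BI00ft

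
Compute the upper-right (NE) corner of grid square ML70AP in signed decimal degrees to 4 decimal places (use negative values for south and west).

Field M=12, L=11: +12·20° lon, +11·10° lat → SW at lon 60°, lat 20°.
Square 7, 0: +7·2° lon, +0·1° lat → SW at lon 74°, lat 20°.
Subsquare a=0, p=15: +0·0.0833333° lon, +15·0.0416667° lat → SW at lon 74°, lat 20.625°.
Cell spans 0.0833333° lon × 0.0416667° lat. NE corner is SW corner plus one full cell.
latitude 20.6667, longitude 74.0833.

20.6667, 74.0833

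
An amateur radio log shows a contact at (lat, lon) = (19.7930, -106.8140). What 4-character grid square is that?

DK69

Offset from 180°W / 90°S: lon 73.19°, lat 109.79°.
Field: 73.19/20 → 3 → D, 109.79/10 → 10 → K; chars DK.
Square: 13.19/2 → 6, 9.79/1 → 9; chars 69.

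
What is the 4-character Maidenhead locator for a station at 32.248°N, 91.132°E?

NM52

Shift to the Maidenhead origin (180°W, 90°S): lon 271.13, lat 122.25.
Field: lon ⌊271.13/20⌋ = 13 → N; lat ⌊122.25/10⌋ = 12 → M.
Square: lon ⌊11.13/2⌋ = 5; lat ⌊2.25/1⌋ = 2.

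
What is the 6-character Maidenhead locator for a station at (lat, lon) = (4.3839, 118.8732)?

Shift to the Maidenhead origin (180°W, 90°S): lon 298.8732, lat 94.3839.
Field: 298.8732/20 → 14 → O, 94.3839/10 → 9 → J; chars OJ.
Square: 18.8732/2 → 9, 4.3839/1 → 4; chars 94.
Subsquare: 0.8732/0.0833333 → 10 → k, 0.3839/0.0416667 → 9 → j; chars kj.

OJ94kj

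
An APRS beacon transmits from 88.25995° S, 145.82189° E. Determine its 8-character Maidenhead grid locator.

QA21vr87

Offset from 180°W / 90°S: lon 325.82189°, lat 1.74005°.
Field (20°×10°, letters A–R): 325.82189/20 → 16 → Q, 1.74005/10 → 0 → A; chars QA.
Square (2°×1°, digits 0–9): 5.82189/2 → 2, 1.74005/1 → 1; chars 21.
Subsquare (5′×2.5′, letters a–x): 1.82189/0.0833333 → 21 → v, 0.74005/0.0416667 → 17 → r; chars vr.
Extended square (30″×15″, digits 0–9): 0.07189/0.00833333 → 8, 0.03172/0.00416667 → 7; chars 87.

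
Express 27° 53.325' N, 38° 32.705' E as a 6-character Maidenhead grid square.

Offset from 180°W / 90°S: lon 218.5451°, lat 117.8888°.
Field: 218.5451/20 → 10 → K, 117.8888/10 → 11 → L; chars KL.
Square: 18.5451/2 → 9, 7.8888/1 → 7; chars 97.
Subsquare: 0.5451/0.0833333 → 6 → g, 0.8888/0.0416667 → 21 → v; chars gv.

KL97gv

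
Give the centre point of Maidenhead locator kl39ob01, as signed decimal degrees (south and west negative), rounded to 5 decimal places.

29.04792, 27.17083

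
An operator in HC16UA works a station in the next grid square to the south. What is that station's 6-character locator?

HC15ux

Latitude subsquare a = 0; −1 → -1, wraps to 23 = x, carry into square.
Latitude square 6; −1 → 5.
The longitude characters are unchanged.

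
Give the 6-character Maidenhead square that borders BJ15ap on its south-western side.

BJ05xo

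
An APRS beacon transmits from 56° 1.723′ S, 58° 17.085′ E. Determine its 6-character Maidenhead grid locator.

Shift to the Maidenhead origin (180°W, 90°S): lon 238.2848, lat 33.9713.
Field (20°×10°, letters A–R): lon ⌊238.2848/20⌋ = 11 → L; lat ⌊33.9713/10⌋ = 3 → D.
Square (2°×1°, digits 0–9): lon ⌊18.2848/2⌋ = 9; lat ⌊3.9713/1⌋ = 3.
Subsquare (5′×2.5′, letters a–x): lon ⌊0.2848/0.0833333⌋ = 3 → d; lat ⌊0.9713/0.0416667⌋ = 23 → x.

LD93dx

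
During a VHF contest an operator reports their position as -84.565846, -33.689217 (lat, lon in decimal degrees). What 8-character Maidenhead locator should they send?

HA35dk74

Offset from 180°W / 90°S: lon 146.31078°, lat 5.43415°.
Field: 146.31078/20 → 7 → H, 5.43415/10 → 0 → A; chars HA.
Square: 6.31078/2 → 3, 5.43415/1 → 5; chars 35.
Subsquare: 0.31078/0.0833333 → 3 → d, 0.43415/0.0416667 → 10 → k; chars dk.
Extended square: 0.06078/0.00833333 → 7, 0.01749/0.00416667 → 4; chars 74.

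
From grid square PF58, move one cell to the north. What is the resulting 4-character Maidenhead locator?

Latitude square 8; +1 → 9.
The longitude characters are unchanged.

PF59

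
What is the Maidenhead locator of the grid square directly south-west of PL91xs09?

Longitude extended square 0; −1 → -1, wraps to 9, carry into subsquare.
Longitude subsquare x = 23; −1 → 22 = w.
Latitude extended square 9; −1 → 8.

PL91ws98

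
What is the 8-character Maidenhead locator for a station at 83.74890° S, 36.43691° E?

KA86fg20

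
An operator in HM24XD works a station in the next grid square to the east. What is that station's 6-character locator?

HM34ad

Longitude subsquare x = 23; +1 → 24, wraps to 0 = a, carry into square.
Longitude square 2; +1 → 3.
The latitude characters are unchanged.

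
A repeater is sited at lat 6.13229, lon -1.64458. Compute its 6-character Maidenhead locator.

Offset from 180°W / 90°S: lon 178.3554°, lat 96.1323°.
Field: 178.3554/20 → 8 → I, 96.1323/10 → 9 → J; chars IJ.
Square: 18.3554/2 → 9, 6.1323/1 → 6; chars 96.
Subsquare: 0.3554/0.0833333 → 4 → e, 0.1323/0.0416667 → 3 → d; chars ed.

IJ96ed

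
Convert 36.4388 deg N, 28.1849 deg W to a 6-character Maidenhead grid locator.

HM56vk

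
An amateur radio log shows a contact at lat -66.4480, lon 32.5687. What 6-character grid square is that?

KC63gn

Shift to the Maidenhead origin (180°W, 90°S): lon 212.5687, lat 23.5520.
Field: lon ⌊212.5687/20⌋ = 10 → K; lat ⌊23.5520/10⌋ = 2 → C.
Square: lon ⌊12.5687/2⌋ = 6; lat ⌊3.5520/1⌋ = 3.
Subsquare: lon ⌊0.5687/0.0833333⌋ = 6 → g; lat ⌊0.5520/0.0416667⌋ = 13 → n.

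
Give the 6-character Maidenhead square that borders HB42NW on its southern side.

Latitude subsquare w = 22; −1 → 21 = v.
The longitude characters are unchanged.

HB42nv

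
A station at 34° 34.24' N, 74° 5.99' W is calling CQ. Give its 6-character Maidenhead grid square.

Offset from 180°W / 90°S: lon 105.9002°, lat 124.5707°.
Field (20°×10°, letters A–R): 105.9002/20 → 5 → F, 124.5707/10 → 12 → M; chars FM.
Square (2°×1°, digits 0–9): 5.9002/2 → 2, 4.5707/1 → 4; chars 24.
Subsquare (5′×2.5′, letters a–x): 1.9002/0.0833333 → 22 → w, 0.5707/0.0416667 → 13 → n; chars wn.

FM24wn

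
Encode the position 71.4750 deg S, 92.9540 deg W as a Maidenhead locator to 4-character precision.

EB38

Offset from 180°W / 90°S: lon 87.05°, lat 18.53°.
Field: lon ⌊87.05/20⌋ = 4 → E; lat ⌊18.53/10⌋ = 1 → B.
Square: lon ⌊7.05/2⌋ = 3; lat ⌊8.53/1⌋ = 8.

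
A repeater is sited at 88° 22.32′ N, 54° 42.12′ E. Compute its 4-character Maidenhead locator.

LR78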